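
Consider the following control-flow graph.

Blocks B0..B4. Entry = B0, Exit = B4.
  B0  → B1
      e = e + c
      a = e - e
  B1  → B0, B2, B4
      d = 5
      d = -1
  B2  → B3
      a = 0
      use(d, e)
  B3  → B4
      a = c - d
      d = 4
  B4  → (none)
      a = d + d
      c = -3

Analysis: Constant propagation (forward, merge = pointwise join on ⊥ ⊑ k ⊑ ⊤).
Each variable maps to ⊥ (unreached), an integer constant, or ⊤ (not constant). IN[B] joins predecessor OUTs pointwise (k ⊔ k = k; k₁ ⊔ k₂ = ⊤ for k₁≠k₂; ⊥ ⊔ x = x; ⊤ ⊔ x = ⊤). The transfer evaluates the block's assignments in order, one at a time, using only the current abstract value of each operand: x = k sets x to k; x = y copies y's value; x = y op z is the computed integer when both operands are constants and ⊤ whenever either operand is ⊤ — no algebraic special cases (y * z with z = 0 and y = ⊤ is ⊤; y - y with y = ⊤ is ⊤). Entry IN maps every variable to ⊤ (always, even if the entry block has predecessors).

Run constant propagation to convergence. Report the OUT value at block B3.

Fixpoint table:
  B0:   IN=(all ⊤)   OUT=(all ⊤)
  B1:   IN=(all ⊤)   OUT={d:-1; rest ⊤}
  B2:   IN={d:-1; rest ⊤}   OUT={a:0, d:-1; rest ⊤}
  B3:   IN={a:0, d:-1; rest ⊤}   OUT={d:4; rest ⊤}
  B4:   IN=(all ⊤)   OUT={c:-3; rest ⊤}

Merge at B3: IN[B3] = OUT[B2] = {a: 0, b: ⊤, c: ⊤, d: -1, e: ⊤, f: ⊤}
Applying B3's transfer function to that IN value gives OUT[B3] (row B3 above).

Answer: {a: ⊤, b: ⊤, c: ⊤, d: 4, e: ⊤, f: ⊤}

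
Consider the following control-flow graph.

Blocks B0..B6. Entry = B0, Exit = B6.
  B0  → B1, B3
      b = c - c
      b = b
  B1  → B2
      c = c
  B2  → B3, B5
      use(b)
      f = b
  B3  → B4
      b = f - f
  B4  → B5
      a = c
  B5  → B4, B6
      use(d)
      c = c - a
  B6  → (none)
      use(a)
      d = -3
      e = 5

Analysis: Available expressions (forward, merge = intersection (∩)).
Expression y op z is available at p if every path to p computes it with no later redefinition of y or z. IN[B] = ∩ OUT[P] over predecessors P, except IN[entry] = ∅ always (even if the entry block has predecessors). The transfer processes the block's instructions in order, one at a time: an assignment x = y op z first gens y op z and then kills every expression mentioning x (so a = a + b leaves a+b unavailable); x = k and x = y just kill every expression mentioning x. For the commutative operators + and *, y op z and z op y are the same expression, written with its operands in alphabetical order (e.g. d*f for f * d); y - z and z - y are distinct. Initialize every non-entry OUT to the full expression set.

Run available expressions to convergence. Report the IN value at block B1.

Answer: {c-c}

Working:
Fixpoint table:
  B0:   IN={}   OUT={c-c}
  B1:   IN={c-c}   OUT={}
  B2:   IN={}   OUT={}
  B3:   IN={}   OUT={f-f}
  B4:   IN={}   OUT={}
  B5:   IN={}   OUT={}
  B6:   IN={}   OUT={}

Merge at B1: IN[B1] = OUT[B0] = {c-c}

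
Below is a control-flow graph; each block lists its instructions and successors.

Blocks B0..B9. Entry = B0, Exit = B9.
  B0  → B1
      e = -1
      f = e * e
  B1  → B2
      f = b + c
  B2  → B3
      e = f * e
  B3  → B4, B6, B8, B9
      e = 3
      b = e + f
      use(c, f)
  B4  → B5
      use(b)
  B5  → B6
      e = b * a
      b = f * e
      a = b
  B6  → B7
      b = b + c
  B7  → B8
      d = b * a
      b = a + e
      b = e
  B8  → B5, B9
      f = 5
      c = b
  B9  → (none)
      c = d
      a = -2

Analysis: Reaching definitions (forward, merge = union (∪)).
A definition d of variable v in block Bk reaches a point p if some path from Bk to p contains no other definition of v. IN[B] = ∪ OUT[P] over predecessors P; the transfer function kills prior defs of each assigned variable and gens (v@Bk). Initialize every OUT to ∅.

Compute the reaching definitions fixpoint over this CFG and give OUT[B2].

Answer: {e@B2, f@B1}

Derivation:
Per-block solution:
  B0: | IN={} | OUT={e@B0, f@B0}
  B1: | IN={e@B0, f@B0} | OUT={e@B0, f@B1}
  B2: | IN={e@B0, f@B1} | OUT={e@B2, f@B1}
  B3: | IN={e@B2, f@B1} | OUT={b@B3, e@B3, f@B1}
  B4: | IN={b@B3, e@B3, f@B1} | OUT={b@B3, e@B3, f@B1}
  B5: | IN={a@B5, b@B3, b@B7, c@B8, d@B7, e@B3, e@B5, f@B1, f@B8} | OUT={a@B5, b@B5, c@B8, d@B7, e@B5, f@B1, f@B8}
  B6: | IN={a@B5, b@B3, b@B5, c@B8, d@B7, e@B3, e@B5, f@B1, f@B8} | OUT={a@B5, b@B6, c@B8, d@B7, e@B3, e@B5, f@B1, f@B8}
  B7: | IN={a@B5, b@B6, c@B8, d@B7, e@B3, e@B5, f@B1, f@B8} | OUT={a@B5, b@B7, c@B8, d@B7, e@B3, e@B5, f@B1, f@B8}
  B8: | IN={a@B5, b@B3, b@B7, c@B8, d@B7, e@B3, e@B5, f@B1, f@B8} | OUT={a@B5, b@B3, b@B7, c@B8, d@B7, e@B3, e@B5, f@B8}
  B9: | IN={a@B5, b@B3, b@B7, c@B8, d@B7, e@B3, e@B5, f@B1, f@B8} | OUT={a@B9, b@B3, b@B7, c@B9, d@B7, e@B3, e@B5, f@B1, f@B8}

Merge at B2: IN[B2] = OUT[B1] = {e@B0, f@B1}
Applying B2's transfer function to that IN value gives OUT[B2] (row B2 above).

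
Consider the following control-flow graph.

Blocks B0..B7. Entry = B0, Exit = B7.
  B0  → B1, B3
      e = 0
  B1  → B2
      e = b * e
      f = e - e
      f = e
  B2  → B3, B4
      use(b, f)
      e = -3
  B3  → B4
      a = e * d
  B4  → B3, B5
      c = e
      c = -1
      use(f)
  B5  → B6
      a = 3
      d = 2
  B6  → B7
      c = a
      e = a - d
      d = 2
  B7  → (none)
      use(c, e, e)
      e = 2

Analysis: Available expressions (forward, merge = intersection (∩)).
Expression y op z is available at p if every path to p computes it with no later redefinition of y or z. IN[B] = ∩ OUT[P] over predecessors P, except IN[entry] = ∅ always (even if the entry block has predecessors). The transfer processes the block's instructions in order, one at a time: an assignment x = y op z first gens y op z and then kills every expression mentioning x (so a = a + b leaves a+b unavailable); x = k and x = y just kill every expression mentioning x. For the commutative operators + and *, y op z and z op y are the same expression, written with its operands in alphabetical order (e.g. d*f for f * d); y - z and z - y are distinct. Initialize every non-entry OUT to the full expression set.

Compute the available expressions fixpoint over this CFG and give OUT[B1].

Answer: {e-e}

Working:
Fixpoint table:
  B0:   IN={}   OUT={}
  B1:   IN={}   OUT={e-e}
  B2:   IN={e-e}   OUT={}
  B3:   IN={}   OUT={d*e}
  B4:   IN={}   OUT={}
  B5:   IN={}   OUT={}
  B6:   IN={}   OUT={}
  B7:   IN={}   OUT={}

Merge at B1: IN[B1] = OUT[B0] = {}
Applying B1's transfer function to that IN value gives OUT[B1] (row B1 above).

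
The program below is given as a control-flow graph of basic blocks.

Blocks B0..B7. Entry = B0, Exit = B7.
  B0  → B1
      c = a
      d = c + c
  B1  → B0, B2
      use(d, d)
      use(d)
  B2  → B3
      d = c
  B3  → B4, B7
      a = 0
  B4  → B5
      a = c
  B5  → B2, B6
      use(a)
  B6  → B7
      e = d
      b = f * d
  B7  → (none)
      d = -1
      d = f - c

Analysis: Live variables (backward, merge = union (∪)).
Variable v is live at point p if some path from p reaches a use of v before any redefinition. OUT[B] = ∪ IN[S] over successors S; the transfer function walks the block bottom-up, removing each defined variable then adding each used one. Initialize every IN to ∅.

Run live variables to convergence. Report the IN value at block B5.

Answer: {a, c, d, f}

Derivation:
Fixpoint table:
  B0: | IN={a, f} | OUT={a, c, d, f}
  B1: | IN={a, c, d, f} | OUT={a, c, f}
  B2: | IN={c, f} | OUT={c, d, f}
  B3: | IN={c, d, f} | OUT={c, d, f}
  B4: | IN={c, d, f} | OUT={a, c, d, f}
  B5: | IN={a, c, d, f} | OUT={c, d, f}
  B6: | IN={c, d, f} | OUT={c, f}
  B7: | IN={c, f} | OUT={}

Merge at B5: OUT[B5] = IN[B2] ⊔ IN[B6] = {c, d, f}
Applying B5's transfer function to that OUT value gives IN[B5] (row B5 above).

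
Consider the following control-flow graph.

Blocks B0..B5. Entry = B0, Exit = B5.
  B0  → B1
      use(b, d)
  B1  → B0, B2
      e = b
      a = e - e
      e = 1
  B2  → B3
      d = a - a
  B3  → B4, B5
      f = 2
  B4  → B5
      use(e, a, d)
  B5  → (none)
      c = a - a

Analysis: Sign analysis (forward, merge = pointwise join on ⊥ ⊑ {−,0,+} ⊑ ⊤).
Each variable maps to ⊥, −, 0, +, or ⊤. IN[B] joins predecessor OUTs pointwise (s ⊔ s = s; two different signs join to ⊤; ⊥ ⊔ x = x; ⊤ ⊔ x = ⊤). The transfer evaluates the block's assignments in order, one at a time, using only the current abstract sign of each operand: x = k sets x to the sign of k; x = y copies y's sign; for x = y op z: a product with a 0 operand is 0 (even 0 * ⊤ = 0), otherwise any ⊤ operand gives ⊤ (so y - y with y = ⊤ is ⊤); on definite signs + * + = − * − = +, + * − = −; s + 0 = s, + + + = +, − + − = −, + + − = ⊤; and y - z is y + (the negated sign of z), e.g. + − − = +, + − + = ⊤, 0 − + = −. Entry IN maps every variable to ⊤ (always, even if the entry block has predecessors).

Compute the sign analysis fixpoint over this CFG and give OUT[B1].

Answer: {a: ⊤, b: ⊤, c: ⊤, d: ⊤, e: +, f: ⊤}

Derivation:
Converged values:
  B0:  IN=(all ⊤)  OUT=(all ⊤)
  B1:  IN=(all ⊤)  OUT={e:+; rest ⊤}
  B2:  IN={e:+; rest ⊤}  OUT={e:+; rest ⊤}
  B3:  IN={e:+; rest ⊤}  OUT={e:+, f:+; rest ⊤}
  B4:  IN={e:+, f:+; rest ⊤}  OUT={e:+, f:+; rest ⊤}
  B5:  IN={e:+, f:+; rest ⊤}  OUT={e:+, f:+; rest ⊤}

Merge at B1: IN[B1] = OUT[B0] = {a: ⊤, b: ⊤, c: ⊤, d: ⊤, e: ⊤, f: ⊤}
Applying B1's transfer function to that IN value gives OUT[B1] (row B1 above).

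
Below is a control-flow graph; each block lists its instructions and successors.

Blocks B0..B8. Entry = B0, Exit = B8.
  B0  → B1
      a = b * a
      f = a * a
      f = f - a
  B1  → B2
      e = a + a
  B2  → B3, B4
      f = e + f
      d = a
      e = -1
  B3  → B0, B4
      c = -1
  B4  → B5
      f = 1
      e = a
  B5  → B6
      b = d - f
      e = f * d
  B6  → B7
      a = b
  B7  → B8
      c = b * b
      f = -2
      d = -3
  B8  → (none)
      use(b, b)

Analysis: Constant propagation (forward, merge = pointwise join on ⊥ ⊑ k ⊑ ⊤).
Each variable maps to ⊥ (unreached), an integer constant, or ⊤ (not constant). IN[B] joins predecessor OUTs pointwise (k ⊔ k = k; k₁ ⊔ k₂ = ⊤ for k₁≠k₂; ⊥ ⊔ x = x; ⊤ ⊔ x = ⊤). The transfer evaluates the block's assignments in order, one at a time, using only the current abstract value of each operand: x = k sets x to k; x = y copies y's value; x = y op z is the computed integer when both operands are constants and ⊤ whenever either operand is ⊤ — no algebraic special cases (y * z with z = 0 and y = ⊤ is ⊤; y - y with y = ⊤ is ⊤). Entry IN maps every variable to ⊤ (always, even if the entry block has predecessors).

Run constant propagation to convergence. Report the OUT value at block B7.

Fixpoint table:
  B0: | IN=(all ⊤) | OUT=(all ⊤)
  B1: | IN=(all ⊤) | OUT=(all ⊤)
  B2: | IN=(all ⊤) | OUT={e:-1; rest ⊤}
  B3: | IN={e:-1; rest ⊤} | OUT={c:-1, e:-1; rest ⊤}
  B4: | IN={e:-1; rest ⊤} | OUT={f:1; rest ⊤}
  B5: | IN={f:1; rest ⊤} | OUT={f:1; rest ⊤}
  B6: | IN={f:1; rest ⊤} | OUT={f:1; rest ⊤}
  B7: | IN={f:1; rest ⊤} | OUT={d:-3, f:-2; rest ⊤}
  B8: | IN={d:-3, f:-2; rest ⊤} | OUT={d:-3, f:-2; rest ⊤}

Merge at B7: IN[B7] = OUT[B6] = {a: ⊤, b: ⊤, c: ⊤, d: ⊤, e: ⊤, f: 1}
Applying B7's transfer function to that IN value gives OUT[B7] (row B7 above).

Answer: {a: ⊤, b: ⊤, c: ⊤, d: -3, e: ⊤, f: -2}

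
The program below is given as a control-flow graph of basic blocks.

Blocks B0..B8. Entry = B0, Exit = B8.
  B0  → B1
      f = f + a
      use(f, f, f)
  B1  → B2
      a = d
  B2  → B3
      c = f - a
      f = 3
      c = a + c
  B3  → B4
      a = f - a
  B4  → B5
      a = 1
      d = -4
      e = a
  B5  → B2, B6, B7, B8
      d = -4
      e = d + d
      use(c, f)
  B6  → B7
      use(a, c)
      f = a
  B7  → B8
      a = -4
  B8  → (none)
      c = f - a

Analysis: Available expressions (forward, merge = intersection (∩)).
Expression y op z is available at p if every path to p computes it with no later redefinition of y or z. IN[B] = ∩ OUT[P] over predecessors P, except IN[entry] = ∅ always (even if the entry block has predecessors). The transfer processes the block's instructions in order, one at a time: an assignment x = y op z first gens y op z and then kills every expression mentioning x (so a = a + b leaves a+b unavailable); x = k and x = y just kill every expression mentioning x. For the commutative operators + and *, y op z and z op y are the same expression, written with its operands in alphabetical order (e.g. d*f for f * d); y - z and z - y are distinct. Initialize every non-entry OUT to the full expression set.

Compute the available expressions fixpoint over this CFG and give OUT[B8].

Answer: {d+d, f-a}

Working:
Per-block solution:
  B0:  IN={}  OUT={}
  B1:  IN={}  OUT={}
  B2:  IN={}  OUT={}
  B3:  IN={}  OUT={}
  B4:  IN={}  OUT={}
  B5:  IN={}  OUT={d+d}
  B6:  IN={d+d}  OUT={d+d}
  B7:  IN={d+d}  OUT={d+d}
  B8:  IN={d+d}  OUT={d+d, f-a}

Merge at B8: IN[B8] = OUT[B5] ∩ OUT[B7] = {d+d}
Applying B8's transfer function to that IN value gives OUT[B8] (row B8 above).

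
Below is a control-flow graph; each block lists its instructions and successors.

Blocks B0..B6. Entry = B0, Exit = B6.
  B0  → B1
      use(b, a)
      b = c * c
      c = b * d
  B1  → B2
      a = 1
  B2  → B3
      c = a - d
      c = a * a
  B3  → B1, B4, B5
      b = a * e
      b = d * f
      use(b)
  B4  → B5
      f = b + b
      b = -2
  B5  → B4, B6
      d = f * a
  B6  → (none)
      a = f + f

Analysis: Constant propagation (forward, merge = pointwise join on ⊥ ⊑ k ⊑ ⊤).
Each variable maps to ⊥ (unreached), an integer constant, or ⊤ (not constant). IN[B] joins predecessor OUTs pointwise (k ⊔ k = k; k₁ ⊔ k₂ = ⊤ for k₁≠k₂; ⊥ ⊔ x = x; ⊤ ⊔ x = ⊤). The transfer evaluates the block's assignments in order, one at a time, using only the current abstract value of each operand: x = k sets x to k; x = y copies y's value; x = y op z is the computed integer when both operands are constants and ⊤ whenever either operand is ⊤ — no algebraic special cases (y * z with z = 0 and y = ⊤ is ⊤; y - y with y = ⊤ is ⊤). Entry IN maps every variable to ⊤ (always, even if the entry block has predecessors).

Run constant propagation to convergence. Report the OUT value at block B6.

Converged values:
  B0:  IN=(all ⊤)  OUT=(all ⊤)
  B1:  IN=(all ⊤)  OUT={a:1; rest ⊤}
  B2:  IN={a:1; rest ⊤}  OUT={a:1, c:1; rest ⊤}
  B3:  IN={a:1, c:1; rest ⊤}  OUT={a:1, c:1; rest ⊤}
  B4:  IN={a:1, c:1; rest ⊤}  OUT={a:1, b:-2, c:1; rest ⊤}
  B5:  IN={a:1, c:1; rest ⊤}  OUT={a:1, c:1; rest ⊤}
  B6:  IN={a:1, c:1; rest ⊤}  OUT={c:1; rest ⊤}

Merge at B6: IN[B6] = OUT[B5] = {a: 1, b: ⊤, c: 1, d: ⊤, e: ⊤, f: ⊤}
Applying B6's transfer function to that IN value gives OUT[B6] (row B6 above).

Answer: {a: ⊤, b: ⊤, c: 1, d: ⊤, e: ⊤, f: ⊤}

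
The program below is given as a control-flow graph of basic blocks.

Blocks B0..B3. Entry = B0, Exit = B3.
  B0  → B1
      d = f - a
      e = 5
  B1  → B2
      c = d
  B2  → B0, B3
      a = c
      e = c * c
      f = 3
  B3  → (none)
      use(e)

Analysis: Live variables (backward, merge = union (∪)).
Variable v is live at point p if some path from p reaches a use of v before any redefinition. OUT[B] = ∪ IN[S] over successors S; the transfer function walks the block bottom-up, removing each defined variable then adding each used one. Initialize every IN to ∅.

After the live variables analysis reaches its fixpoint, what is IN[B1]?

Fixpoint table:
  B0: | IN={a, f} | OUT={d}
  B1: | IN={d} | OUT={c}
  B2: | IN={c} | OUT={a, e, f}
  B3: | IN={e} | OUT={}

Merge at B1: OUT[B1] = IN[B2] = {c}
Applying B1's transfer function to that OUT value gives IN[B1] (row B1 above).

Answer: {d}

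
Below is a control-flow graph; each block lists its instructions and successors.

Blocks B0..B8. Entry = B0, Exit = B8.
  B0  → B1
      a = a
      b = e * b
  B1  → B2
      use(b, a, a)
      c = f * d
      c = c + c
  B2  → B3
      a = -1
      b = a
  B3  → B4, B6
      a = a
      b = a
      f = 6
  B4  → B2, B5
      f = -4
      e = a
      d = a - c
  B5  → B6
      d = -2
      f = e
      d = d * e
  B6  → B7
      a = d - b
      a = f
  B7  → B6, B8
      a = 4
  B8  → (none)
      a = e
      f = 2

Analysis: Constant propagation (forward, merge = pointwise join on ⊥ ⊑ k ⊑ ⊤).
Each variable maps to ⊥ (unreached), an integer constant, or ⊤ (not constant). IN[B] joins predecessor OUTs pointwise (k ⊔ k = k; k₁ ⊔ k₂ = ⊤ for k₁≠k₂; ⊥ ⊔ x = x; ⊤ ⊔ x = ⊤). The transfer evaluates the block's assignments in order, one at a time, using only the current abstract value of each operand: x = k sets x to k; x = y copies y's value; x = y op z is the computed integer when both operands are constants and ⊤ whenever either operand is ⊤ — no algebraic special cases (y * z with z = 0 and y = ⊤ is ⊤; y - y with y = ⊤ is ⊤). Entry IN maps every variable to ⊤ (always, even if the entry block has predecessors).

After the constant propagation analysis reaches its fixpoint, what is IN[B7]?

Converged values:
  B0: | IN=(all ⊤) | OUT=(all ⊤)
  B1: | IN=(all ⊤) | OUT=(all ⊤)
  B2: | IN=(all ⊤) | OUT={a:-1, b:-1; rest ⊤}
  B3: | IN={a:-1, b:-1; rest ⊤} | OUT={a:-1, b:-1, f:6; rest ⊤}
  B4: | IN={a:-1, b:-1, f:6; rest ⊤} | OUT={a:-1, b:-1, e:-1, f:-4; rest ⊤}
  B5: | IN={a:-1, b:-1, e:-1, f:-4; rest ⊤} | OUT={a:-1, b:-1, d:2, e:-1, f:-1; rest ⊤}
  B6: | IN={b:-1; rest ⊤} | OUT={b:-1; rest ⊤}
  B7: | IN={b:-1; rest ⊤} | OUT={a:4, b:-1; rest ⊤}
  B8: | IN={a:4, b:-1; rest ⊤} | OUT={b:-1, f:2; rest ⊤}

Merge at B7: IN[B7] = OUT[B6] = {a: ⊤, b: -1, c: ⊤, d: ⊤, e: ⊤, f: ⊤}

Answer: {a: ⊤, b: -1, c: ⊤, d: ⊤, e: ⊤, f: ⊤}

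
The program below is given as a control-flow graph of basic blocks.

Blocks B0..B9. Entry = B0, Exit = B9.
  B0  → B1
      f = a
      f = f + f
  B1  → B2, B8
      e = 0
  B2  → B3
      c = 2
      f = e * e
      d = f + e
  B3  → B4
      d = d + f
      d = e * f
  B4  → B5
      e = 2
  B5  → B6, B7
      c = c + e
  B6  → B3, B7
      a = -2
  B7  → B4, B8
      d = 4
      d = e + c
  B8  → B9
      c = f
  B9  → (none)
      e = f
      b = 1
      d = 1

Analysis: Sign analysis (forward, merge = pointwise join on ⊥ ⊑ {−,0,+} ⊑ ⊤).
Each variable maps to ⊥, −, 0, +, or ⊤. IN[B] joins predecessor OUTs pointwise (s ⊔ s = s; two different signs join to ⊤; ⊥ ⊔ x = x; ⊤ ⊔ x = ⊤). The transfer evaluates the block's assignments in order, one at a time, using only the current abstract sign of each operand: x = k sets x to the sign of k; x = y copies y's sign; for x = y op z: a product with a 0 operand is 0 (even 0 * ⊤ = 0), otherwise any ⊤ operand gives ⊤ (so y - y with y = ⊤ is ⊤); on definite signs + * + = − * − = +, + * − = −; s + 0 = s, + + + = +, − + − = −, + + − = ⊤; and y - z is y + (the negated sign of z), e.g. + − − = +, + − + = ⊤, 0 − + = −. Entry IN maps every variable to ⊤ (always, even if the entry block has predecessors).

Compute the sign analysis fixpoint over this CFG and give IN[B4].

Answer: {a: ⊤, b: ⊤, c: +, d: ⊤, e: ⊤, f: 0}

Trace:
Per-block solution:
  B0:  IN=(all ⊤)  OUT=(all ⊤)
  B1:  IN=(all ⊤)  OUT={e:0; rest ⊤}
  B2:  IN={e:0; rest ⊤}  OUT={c:+, d:0, e:0, f:0; rest ⊤}
  B3:  IN={c:+, f:0; rest ⊤}  OUT={c:+, d:0, f:0; rest ⊤}
  B4:  IN={c:+, f:0; rest ⊤}  OUT={c:+, e:+, f:0; rest ⊤}
  B5:  IN={c:+, e:+, f:0; rest ⊤}  OUT={c:+, e:+, f:0; rest ⊤}
  B6:  IN={c:+, e:+, f:0; rest ⊤}  OUT={a:-, c:+, e:+, f:0; rest ⊤}
  B7:  IN={c:+, e:+, f:0; rest ⊤}  OUT={c:+, d:+, e:+, f:0; rest ⊤}
  B8:  IN=(all ⊤)  OUT=(all ⊤)
  B9:  IN=(all ⊤)  OUT={b:+, d:+; rest ⊤}

Merge at B4: IN[B4] = OUT[B3] ⊔ OUT[B7] = {a: ⊤, b: ⊤, c: +, d: ⊤, e: ⊤, f: 0}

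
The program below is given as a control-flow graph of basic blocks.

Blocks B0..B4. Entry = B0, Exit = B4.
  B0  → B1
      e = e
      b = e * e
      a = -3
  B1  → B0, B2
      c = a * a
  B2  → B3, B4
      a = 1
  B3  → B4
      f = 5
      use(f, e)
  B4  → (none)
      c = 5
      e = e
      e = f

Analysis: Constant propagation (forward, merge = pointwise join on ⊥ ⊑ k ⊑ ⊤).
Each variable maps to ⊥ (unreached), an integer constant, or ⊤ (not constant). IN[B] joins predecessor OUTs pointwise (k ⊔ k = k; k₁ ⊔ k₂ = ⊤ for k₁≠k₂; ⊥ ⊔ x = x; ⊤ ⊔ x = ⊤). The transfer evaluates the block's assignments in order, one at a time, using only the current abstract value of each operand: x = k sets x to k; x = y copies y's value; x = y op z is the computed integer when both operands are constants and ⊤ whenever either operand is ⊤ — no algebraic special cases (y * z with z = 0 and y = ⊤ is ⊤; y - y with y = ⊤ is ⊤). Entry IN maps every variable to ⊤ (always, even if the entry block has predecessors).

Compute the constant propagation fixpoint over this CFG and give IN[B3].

Answer: {a: 1, b: ⊤, c: 9, d: ⊤, e: ⊤, f: ⊤}

Working:
Fixpoint table:
  B0: | IN=(all ⊤) | OUT={a:-3; rest ⊤}
  B1: | IN={a:-3; rest ⊤} | OUT={a:-3, c:9; rest ⊤}
  B2: | IN={a:-3, c:9; rest ⊤} | OUT={a:1, c:9; rest ⊤}
  B3: | IN={a:1, c:9; rest ⊤} | OUT={a:1, c:9, f:5; rest ⊤}
  B4: | IN={a:1, c:9; rest ⊤} | OUT={a:1, c:5; rest ⊤}

Merge at B3: IN[B3] = OUT[B2] = {a: 1, b: ⊤, c: 9, d: ⊤, e: ⊤, f: ⊤}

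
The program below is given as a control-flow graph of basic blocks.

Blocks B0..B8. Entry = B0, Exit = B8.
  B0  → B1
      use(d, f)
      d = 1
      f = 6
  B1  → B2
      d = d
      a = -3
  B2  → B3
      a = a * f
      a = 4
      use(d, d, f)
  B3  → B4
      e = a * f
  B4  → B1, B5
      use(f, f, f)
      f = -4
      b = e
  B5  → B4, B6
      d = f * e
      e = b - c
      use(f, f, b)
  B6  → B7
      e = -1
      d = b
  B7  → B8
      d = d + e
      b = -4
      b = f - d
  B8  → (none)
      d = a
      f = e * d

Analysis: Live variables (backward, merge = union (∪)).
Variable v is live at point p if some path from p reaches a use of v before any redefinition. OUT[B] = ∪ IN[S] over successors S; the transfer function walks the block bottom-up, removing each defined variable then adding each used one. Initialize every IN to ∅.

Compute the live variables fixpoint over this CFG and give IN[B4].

Fixpoint table:
  B0: | IN={c, d, f} | OUT={c, d, f}
  B1: | IN={c, d, f} | OUT={a, c, d, f}
  B2: | IN={a, c, d, f} | OUT={a, c, d, f}
  B3: | IN={a, c, d, f} | OUT={a, c, d, e, f}
  B4: | IN={a, c, d, e, f} | OUT={a, b, c, d, e, f}
  B5: | IN={a, b, c, e, f} | OUT={a, b, c, d, e, f}
  B6: | IN={a, b, f} | OUT={a, d, e, f}
  B7: | IN={a, d, e, f} | OUT={a, e}
  B8: | IN={a, e} | OUT={}

Merge at B4: OUT[B4] = IN[B1] ⊔ IN[B5] = {a, b, c, d, e, f}
Applying B4's transfer function to that OUT value gives IN[B4] (row B4 above).

Answer: {a, c, d, e, f}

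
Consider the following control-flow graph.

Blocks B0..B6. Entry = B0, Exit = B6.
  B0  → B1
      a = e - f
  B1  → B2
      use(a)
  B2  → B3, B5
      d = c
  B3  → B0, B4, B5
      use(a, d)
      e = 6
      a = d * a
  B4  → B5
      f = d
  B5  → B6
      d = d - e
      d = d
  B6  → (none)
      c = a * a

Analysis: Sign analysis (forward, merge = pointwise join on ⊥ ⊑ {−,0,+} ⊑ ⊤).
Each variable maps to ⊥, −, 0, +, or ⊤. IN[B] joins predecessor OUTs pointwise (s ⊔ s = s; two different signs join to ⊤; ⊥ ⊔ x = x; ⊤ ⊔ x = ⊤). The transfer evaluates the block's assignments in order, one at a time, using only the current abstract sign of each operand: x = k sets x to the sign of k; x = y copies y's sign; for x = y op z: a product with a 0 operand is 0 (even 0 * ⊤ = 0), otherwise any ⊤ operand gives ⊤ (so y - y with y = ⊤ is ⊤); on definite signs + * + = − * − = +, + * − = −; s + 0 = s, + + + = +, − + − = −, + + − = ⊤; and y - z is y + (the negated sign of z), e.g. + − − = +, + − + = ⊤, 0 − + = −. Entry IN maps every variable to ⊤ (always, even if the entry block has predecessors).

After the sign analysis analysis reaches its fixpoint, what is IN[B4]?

Converged values:
  B0:   IN=(all ⊤)   OUT=(all ⊤)
  B1:   IN=(all ⊤)   OUT=(all ⊤)
  B2:   IN=(all ⊤)   OUT=(all ⊤)
  B3:   IN=(all ⊤)   OUT={e:+; rest ⊤}
  B4:   IN={e:+; rest ⊤}   OUT={e:+; rest ⊤}
  B5:   IN=(all ⊤)   OUT=(all ⊤)
  B6:   IN=(all ⊤)   OUT=(all ⊤)

Merge at B4: IN[B4] = OUT[B3] = {a: ⊤, b: ⊤, c: ⊤, d: ⊤, e: +, f: ⊤}

Answer: {a: ⊤, b: ⊤, c: ⊤, d: ⊤, e: +, f: ⊤}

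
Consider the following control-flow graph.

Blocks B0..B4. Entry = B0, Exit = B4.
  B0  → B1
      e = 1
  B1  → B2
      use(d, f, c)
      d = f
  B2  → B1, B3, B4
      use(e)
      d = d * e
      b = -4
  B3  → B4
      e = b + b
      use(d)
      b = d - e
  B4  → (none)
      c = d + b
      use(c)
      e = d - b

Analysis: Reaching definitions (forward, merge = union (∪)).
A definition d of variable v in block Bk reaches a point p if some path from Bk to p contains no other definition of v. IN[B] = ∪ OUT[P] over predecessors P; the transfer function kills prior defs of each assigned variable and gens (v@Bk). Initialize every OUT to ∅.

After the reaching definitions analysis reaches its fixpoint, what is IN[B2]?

Fixpoint table:
  B0: | IN={} | OUT={e@B0}
  B1: | IN={b@B2, d@B2, e@B0} | OUT={b@B2, d@B1, e@B0}
  B2: | IN={b@B2, d@B1, e@B0} | OUT={b@B2, d@B2, e@B0}
  B3: | IN={b@B2, d@B2, e@B0} | OUT={b@B3, d@B2, e@B3}
  B4: | IN={b@B2, b@B3, d@B2, e@B0, e@B3} | OUT={b@B2, b@B3, c@B4, d@B2, e@B4}

Merge at B2: IN[B2] = OUT[B1] = {b@B2, d@B1, e@B0}

Answer: {b@B2, d@B1, e@B0}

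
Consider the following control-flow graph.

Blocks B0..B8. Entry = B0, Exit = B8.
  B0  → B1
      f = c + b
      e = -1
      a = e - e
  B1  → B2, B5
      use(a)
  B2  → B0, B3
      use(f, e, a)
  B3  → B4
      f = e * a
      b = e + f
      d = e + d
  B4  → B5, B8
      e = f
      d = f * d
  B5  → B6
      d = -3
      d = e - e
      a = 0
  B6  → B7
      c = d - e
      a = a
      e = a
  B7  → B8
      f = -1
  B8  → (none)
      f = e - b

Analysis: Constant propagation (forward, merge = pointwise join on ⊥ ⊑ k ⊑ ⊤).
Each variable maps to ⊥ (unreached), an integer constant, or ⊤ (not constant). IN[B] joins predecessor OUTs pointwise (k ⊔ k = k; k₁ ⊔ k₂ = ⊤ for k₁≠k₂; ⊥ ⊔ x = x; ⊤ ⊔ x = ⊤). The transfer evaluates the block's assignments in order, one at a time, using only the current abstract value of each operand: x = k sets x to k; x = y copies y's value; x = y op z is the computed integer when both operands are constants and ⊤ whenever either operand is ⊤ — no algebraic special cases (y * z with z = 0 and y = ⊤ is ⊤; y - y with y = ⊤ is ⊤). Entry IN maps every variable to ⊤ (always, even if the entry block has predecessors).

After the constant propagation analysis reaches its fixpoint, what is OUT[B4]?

Answer: {a: 0, b: -1, c: ⊤, d: ⊤, e: 0, f: 0}

Trace:
Converged values:
  B0:  IN=(all ⊤)  OUT={a:0, e:-1; rest ⊤}
  B1:  IN={a:0, e:-1; rest ⊤}  OUT={a:0, e:-1; rest ⊤}
  B2:  IN={a:0, e:-1; rest ⊤}  OUT={a:0, e:-1; rest ⊤}
  B3:  IN={a:0, e:-1; rest ⊤}  OUT={a:0, b:-1, e:-1, f:0; rest ⊤}
  B4:  IN={a:0, b:-1, e:-1, f:0; rest ⊤}  OUT={a:0, b:-1, e:0, f:0; rest ⊤}
  B5:  IN={a:0; rest ⊤}  OUT={a:0; rest ⊤}
  B6:  IN={a:0; rest ⊤}  OUT={a:0, e:0; rest ⊤}
  B7:  IN={a:0, e:0; rest ⊤}  OUT={a:0, e:0, f:-1; rest ⊤}
  B8:  IN={a:0, e:0; rest ⊤}  OUT={a:0, e:0; rest ⊤}

Merge at B4: IN[B4] = OUT[B3] = {a: 0, b: -1, c: ⊤, d: ⊤, e: -1, f: 0}
Applying B4's transfer function to that IN value gives OUT[B4] (row B4 above).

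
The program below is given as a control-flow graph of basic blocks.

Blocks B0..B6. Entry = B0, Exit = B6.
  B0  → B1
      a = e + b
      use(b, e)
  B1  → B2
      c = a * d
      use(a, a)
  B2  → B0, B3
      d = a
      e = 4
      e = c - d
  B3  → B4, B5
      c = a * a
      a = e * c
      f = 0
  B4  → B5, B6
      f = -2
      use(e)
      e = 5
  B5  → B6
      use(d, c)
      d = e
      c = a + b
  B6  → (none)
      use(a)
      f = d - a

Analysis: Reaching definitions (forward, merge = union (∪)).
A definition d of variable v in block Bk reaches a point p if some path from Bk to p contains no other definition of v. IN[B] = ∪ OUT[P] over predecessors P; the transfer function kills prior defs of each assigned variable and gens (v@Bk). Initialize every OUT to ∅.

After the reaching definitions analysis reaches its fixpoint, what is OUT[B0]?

Answer: {a@B0, c@B1, d@B2, e@B2}

Working:
Per-block solution:
  B0:  IN={a@B0, c@B1, d@B2, e@B2}  OUT={a@B0, c@B1, d@B2, e@B2}
  B1:  IN={a@B0, c@B1, d@B2, e@B2}  OUT={a@B0, c@B1, d@B2, e@B2}
  B2:  IN={a@B0, c@B1, d@B2, e@B2}  OUT={a@B0, c@B1, d@B2, e@B2}
  B3:  IN={a@B0, c@B1, d@B2, e@B2}  OUT={a@B3, c@B3, d@B2, e@B2, f@B3}
  B4:  IN={a@B3, c@B3, d@B2, e@B2, f@B3}  OUT={a@B3, c@B3, d@B2, e@B4, f@B4}
  B5:  IN={a@B3, c@B3, d@B2, e@B2, e@B4, f@B3, f@B4}  OUT={a@B3, c@B5, d@B5, e@B2, e@B4, f@B3, f@B4}
  B6:  IN={a@B3, c@B3, c@B5, d@B2, d@B5, e@B2, e@B4, f@B3, f@B4}  OUT={a@B3, c@B3, c@B5, d@B2, d@B5, e@B2, e@B4, f@B6}

Merge at B0 (entry node, so the boundary value {} is joined with the incoming edge(s)): IN[B0] = {} ⊔ OUT[B2] = {a@B0, c@B1, d@B2, e@B2}
Applying B0's transfer function to that IN value gives OUT[B0] (row B0 above).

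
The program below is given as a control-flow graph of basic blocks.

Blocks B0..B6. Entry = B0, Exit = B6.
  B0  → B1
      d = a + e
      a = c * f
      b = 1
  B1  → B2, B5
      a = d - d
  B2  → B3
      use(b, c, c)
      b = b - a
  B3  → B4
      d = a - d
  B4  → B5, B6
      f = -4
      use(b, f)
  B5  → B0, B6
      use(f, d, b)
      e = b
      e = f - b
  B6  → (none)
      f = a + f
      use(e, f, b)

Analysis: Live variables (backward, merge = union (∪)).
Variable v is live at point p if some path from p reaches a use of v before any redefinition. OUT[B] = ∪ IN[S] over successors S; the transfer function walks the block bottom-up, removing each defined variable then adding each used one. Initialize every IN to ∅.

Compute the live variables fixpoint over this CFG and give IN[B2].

Converged values:
  B0:   IN={a, c, e, f}   OUT={b, c, d, e, f}
  B1:   IN={b, c, d, e, f}   OUT={a, b, c, d, e, f}
  B2:   IN={a, b, c, d, e}   OUT={a, b, c, d, e}
  B3:   IN={a, b, c, d, e}   OUT={a, b, c, d, e}
  B4:   IN={a, b, c, d, e}   OUT={a, b, c, d, e, f}
  B5:   IN={a, b, c, d, f}   OUT={a, b, c, e, f}
  B6:   IN={a, b, e, f}   OUT={}

Merge at B2: OUT[B2] = IN[B3] = {a, b, c, d, e}
Applying B2's transfer function to that OUT value gives IN[B2] (row B2 above).

Answer: {a, b, c, d, e}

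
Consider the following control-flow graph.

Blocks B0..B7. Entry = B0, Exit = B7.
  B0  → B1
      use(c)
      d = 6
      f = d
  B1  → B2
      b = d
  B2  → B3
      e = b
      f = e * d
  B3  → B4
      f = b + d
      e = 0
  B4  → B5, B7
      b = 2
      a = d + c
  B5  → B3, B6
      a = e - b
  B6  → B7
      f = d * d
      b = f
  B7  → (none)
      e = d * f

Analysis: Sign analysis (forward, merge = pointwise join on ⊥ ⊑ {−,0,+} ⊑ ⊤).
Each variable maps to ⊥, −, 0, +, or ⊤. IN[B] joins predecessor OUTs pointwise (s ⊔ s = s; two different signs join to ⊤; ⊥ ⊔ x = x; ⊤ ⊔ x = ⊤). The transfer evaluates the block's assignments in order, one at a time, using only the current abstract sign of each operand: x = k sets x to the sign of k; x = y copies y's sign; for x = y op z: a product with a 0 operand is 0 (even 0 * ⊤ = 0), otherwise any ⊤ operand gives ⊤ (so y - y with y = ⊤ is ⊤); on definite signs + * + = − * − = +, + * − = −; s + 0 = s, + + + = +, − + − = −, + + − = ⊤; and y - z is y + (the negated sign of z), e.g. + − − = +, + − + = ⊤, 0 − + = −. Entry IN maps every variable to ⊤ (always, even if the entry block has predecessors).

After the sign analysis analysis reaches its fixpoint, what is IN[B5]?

Answer: {a: ⊤, b: +, c: ⊤, d: +, e: 0, f: +}

Working:
Fixpoint table:
  B0:   IN=(all ⊤)   OUT={d:+, f:+; rest ⊤}
  B1:   IN={d:+, f:+; rest ⊤}   OUT={b:+, d:+, f:+; rest ⊤}
  B2:   IN={b:+, d:+, f:+; rest ⊤}   OUT={b:+, d:+, e:+, f:+; rest ⊤}
  B3:   IN={b:+, d:+, f:+; rest ⊤}   OUT={b:+, d:+, e:0, f:+; rest ⊤}
  B4:   IN={b:+, d:+, e:0, f:+; rest ⊤}   OUT={b:+, d:+, e:0, f:+; rest ⊤}
  B5:   IN={b:+, d:+, e:0, f:+; rest ⊤}   OUT={a:-, b:+, d:+, e:0, f:+; rest ⊤}
  B6:   IN={a:-, b:+, d:+, e:0, f:+; rest ⊤}   OUT={a:-, b:+, d:+, e:0, f:+; rest ⊤}
  B7:   IN={b:+, d:+, e:0, f:+; rest ⊤}   OUT={b:+, d:+, e:+, f:+; rest ⊤}

Merge at B5: IN[B5] = OUT[B4] = {a: ⊤, b: +, c: ⊤, d: +, e: 0, f: +}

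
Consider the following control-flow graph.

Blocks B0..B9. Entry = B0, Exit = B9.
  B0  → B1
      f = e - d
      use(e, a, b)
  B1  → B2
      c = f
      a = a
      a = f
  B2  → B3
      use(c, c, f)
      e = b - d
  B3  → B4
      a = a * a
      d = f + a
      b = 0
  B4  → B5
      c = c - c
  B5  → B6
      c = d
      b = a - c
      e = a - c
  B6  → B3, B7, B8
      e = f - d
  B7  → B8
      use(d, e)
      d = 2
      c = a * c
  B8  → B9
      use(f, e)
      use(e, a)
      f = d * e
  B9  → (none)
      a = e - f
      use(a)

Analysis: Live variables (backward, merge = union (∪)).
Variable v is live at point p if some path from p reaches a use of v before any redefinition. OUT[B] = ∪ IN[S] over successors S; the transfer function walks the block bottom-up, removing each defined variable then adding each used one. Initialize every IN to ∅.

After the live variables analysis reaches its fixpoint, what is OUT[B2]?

Answer: {a, c, f}

Working:
Per-block solution:
  B0: | IN={a, b, d, e} | OUT={a, b, d, f}
  B1: | IN={a, b, d, f} | OUT={a, b, c, d, f}
  B2: | IN={a, b, c, d, f} | OUT={a, c, f}
  B3: | IN={a, c, f} | OUT={a, c, d, f}
  B4: | IN={a, c, d, f} | OUT={a, d, f}
  B5: | IN={a, d, f} | OUT={a, c, d, f}
  B6: | IN={a, c, d, f} | OUT={a, c, d, e, f}
  B7: | IN={a, c, d, e, f} | OUT={a, d, e, f}
  B8: | IN={a, d, e, f} | OUT={e, f}
  B9: | IN={e, f} | OUT={}

Merge at B2: OUT[B2] = IN[B3] = {a, c, f}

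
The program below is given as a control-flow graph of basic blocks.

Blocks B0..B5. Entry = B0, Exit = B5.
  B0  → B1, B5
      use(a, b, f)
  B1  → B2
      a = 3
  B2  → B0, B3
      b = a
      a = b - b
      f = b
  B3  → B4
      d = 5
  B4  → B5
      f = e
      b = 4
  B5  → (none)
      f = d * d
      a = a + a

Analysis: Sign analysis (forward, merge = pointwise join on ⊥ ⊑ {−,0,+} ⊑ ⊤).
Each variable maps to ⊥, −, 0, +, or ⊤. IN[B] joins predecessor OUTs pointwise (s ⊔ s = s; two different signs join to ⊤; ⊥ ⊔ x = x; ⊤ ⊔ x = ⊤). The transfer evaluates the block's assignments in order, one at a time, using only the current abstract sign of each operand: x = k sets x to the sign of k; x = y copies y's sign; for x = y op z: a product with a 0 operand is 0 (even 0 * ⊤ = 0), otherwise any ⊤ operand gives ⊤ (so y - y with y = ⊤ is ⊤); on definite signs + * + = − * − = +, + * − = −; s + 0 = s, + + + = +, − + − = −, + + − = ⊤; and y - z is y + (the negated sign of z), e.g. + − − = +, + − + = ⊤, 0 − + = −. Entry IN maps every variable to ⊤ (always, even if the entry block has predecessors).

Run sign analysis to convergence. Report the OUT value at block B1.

Converged values:
  B0:   IN=(all ⊤)   OUT=(all ⊤)
  B1:   IN=(all ⊤)   OUT={a:+; rest ⊤}
  B2:   IN={a:+; rest ⊤}   OUT={b:+, f:+; rest ⊤}
  B3:   IN={b:+, f:+; rest ⊤}   OUT={b:+, d:+, f:+; rest ⊤}
  B4:   IN={b:+, d:+, f:+; rest ⊤}   OUT={b:+, d:+; rest ⊤}
  B5:   IN=(all ⊤)   OUT=(all ⊤)

Merge at B1: IN[B1] = OUT[B0] = {a: ⊤, b: ⊤, c: ⊤, d: ⊤, e: ⊤, f: ⊤}
Applying B1's transfer function to that IN value gives OUT[B1] (row B1 above).

Answer: {a: +, b: ⊤, c: ⊤, d: ⊤, e: ⊤, f: ⊤}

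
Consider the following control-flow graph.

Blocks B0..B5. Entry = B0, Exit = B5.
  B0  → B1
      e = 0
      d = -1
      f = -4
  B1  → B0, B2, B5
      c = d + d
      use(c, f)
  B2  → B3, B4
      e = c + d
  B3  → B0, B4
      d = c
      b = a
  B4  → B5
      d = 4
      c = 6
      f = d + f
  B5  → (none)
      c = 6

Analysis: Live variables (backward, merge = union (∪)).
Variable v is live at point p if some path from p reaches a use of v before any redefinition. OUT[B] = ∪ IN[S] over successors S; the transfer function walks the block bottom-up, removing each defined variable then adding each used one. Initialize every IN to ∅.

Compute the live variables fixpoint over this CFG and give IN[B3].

Fixpoint table:
  B0: | IN={a} | OUT={a, d, f}
  B1: | IN={a, d, f} | OUT={a, c, d, f}
  B2: | IN={a, c, d, f} | OUT={a, c, f}
  B3: | IN={a, c, f} | OUT={a, f}
  B4: | IN={f} | OUT={}
  B5: | IN={} | OUT={}

Merge at B3: OUT[B3] = IN[B0] ⊔ IN[B4] = {a, f}
Applying B3's transfer function to that OUT value gives IN[B3] (row B3 above).

Answer: {a, c, f}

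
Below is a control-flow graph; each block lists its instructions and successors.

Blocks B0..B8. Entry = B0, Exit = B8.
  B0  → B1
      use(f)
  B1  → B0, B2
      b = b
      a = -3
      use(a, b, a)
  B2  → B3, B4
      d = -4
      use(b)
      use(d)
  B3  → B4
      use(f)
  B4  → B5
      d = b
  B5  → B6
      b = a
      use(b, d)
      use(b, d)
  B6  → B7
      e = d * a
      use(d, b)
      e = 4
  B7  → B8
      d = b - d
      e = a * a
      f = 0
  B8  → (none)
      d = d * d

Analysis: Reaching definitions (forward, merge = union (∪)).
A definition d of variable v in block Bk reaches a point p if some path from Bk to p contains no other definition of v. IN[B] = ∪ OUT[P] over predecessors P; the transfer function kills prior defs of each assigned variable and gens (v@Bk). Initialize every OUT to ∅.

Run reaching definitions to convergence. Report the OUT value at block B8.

Answer: {a@B1, b@B5, d@B8, e@B7, f@B7}

Trace:
Per-block solution:
  B0:   IN={a@B1, b@B1}   OUT={a@B1, b@B1}
  B1:   IN={a@B1, b@B1}   OUT={a@B1, b@B1}
  B2:   IN={a@B1, b@B1}   OUT={a@B1, b@B1, d@B2}
  B3:   IN={a@B1, b@B1, d@B2}   OUT={a@B1, b@B1, d@B2}
  B4:   IN={a@B1, b@B1, d@B2}   OUT={a@B1, b@B1, d@B4}
  B5:   IN={a@B1, b@B1, d@B4}   OUT={a@B1, b@B5, d@B4}
  B6:   IN={a@B1, b@B5, d@B4}   OUT={a@B1, b@B5, d@B4, e@B6}
  B7:   IN={a@B1, b@B5, d@B4, e@B6}   OUT={a@B1, b@B5, d@B7, e@B7, f@B7}
  B8:   IN={a@B1, b@B5, d@B7, e@B7, f@B7}   OUT={a@B1, b@B5, d@B8, e@B7, f@B7}

Merge at B8: IN[B8] = OUT[B7] = {a@B1, b@B5, d@B7, e@B7, f@B7}
Applying B8's transfer function to that IN value gives OUT[B8] (row B8 above).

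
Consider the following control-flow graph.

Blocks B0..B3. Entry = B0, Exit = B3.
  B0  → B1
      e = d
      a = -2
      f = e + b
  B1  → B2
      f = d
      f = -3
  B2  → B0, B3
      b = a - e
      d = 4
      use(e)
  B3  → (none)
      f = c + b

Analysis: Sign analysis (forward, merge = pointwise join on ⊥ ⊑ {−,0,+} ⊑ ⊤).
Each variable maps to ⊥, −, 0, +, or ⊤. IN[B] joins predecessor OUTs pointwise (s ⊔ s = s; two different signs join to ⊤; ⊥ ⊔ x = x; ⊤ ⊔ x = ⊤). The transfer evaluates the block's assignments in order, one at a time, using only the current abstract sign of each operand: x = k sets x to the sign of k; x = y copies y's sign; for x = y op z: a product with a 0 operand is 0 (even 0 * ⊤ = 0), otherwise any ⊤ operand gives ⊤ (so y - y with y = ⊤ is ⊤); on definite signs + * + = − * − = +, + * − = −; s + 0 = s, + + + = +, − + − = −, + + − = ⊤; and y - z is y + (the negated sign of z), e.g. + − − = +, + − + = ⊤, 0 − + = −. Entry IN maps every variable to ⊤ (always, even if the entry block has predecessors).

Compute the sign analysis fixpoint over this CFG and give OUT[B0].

Answer: {a: -, b: ⊤, c: ⊤, d: ⊤, e: ⊤, f: ⊤}

Working:
Per-block solution:
  B0: | IN=(all ⊤) | OUT={a:-; rest ⊤}
  B1: | IN={a:-; rest ⊤} | OUT={a:-, f:-; rest ⊤}
  B2: | IN={a:-, f:-; rest ⊤} | OUT={a:-, d:+, f:-; rest ⊤}
  B3: | IN={a:-, d:+, f:-; rest ⊤} | OUT={a:-, d:+; rest ⊤}

Merge at B0 (entry node, so the boundary value (all ⊤) is joined with the incoming edge(s)): IN[B0] = (all ⊤) ⊔ OUT[B2] = {a: ⊤, b: ⊤, c: ⊤, d: ⊤, e: ⊤, f: ⊤}
Applying B0's transfer function to that IN value gives OUT[B0] (row B0 above).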